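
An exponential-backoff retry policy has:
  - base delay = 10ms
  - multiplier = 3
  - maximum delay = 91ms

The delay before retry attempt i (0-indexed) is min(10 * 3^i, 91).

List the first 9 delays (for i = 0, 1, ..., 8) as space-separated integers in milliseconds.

Computing each delay:
  i=0: min(10*3^0, 91) = 10
  i=1: min(10*3^1, 91) = 30
  i=2: min(10*3^2, 91) = 90
  i=3: min(10*3^3, 91) = 91
  i=4: min(10*3^4, 91) = 91
  i=5: min(10*3^5, 91) = 91
  i=6: min(10*3^6, 91) = 91
  i=7: min(10*3^7, 91) = 91
  i=8: min(10*3^8, 91) = 91

Answer: 10 30 90 91 91 91 91 91 91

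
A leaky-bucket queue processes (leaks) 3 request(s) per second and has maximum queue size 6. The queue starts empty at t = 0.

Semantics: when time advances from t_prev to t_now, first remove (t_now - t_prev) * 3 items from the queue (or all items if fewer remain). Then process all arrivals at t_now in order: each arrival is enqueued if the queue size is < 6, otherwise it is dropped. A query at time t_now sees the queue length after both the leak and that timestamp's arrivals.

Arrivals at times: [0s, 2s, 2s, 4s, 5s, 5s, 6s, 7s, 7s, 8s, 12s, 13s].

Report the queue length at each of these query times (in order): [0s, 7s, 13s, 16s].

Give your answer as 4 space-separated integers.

Queue lengths at query times:
  query t=0s: backlog = 1
  query t=7s: backlog = 2
  query t=13s: backlog = 1
  query t=16s: backlog = 0

Answer: 1 2 1 0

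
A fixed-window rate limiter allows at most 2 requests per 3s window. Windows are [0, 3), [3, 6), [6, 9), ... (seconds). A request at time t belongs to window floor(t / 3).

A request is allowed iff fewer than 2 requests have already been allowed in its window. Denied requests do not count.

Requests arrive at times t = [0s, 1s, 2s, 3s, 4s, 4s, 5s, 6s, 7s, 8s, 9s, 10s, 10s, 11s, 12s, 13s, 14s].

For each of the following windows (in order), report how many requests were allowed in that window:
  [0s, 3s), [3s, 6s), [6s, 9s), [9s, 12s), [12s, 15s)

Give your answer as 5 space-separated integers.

Answer: 2 2 2 2 2

Derivation:
Processing requests:
  req#1 t=0s (window 0): ALLOW
  req#2 t=1s (window 0): ALLOW
  req#3 t=2s (window 0): DENY
  req#4 t=3s (window 1): ALLOW
  req#5 t=4s (window 1): ALLOW
  req#6 t=4s (window 1): DENY
  req#7 t=5s (window 1): DENY
  req#8 t=6s (window 2): ALLOW
  req#9 t=7s (window 2): ALLOW
  req#10 t=8s (window 2): DENY
  req#11 t=9s (window 3): ALLOW
  req#12 t=10s (window 3): ALLOW
  req#13 t=10s (window 3): DENY
  req#14 t=11s (window 3): DENY
  req#15 t=12s (window 4): ALLOW
  req#16 t=13s (window 4): ALLOW
  req#17 t=14s (window 4): DENY

Allowed counts by window: 2 2 2 2 2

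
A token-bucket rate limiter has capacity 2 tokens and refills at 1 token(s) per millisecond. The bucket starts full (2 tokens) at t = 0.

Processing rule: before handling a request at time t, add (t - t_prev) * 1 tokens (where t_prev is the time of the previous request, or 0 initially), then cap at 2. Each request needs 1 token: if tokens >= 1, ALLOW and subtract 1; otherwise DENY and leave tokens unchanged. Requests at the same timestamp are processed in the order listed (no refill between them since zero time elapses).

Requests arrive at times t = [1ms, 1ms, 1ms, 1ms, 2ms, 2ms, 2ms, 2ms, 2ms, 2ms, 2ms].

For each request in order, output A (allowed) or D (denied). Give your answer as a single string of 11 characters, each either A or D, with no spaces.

Answer: AADDADDDDDD

Derivation:
Simulating step by step:
  req#1 t=1ms: ALLOW
  req#2 t=1ms: ALLOW
  req#3 t=1ms: DENY
  req#4 t=1ms: DENY
  req#5 t=2ms: ALLOW
  req#6 t=2ms: DENY
  req#7 t=2ms: DENY
  req#8 t=2ms: DENY
  req#9 t=2ms: DENY
  req#10 t=2ms: DENY
  req#11 t=2ms: DENY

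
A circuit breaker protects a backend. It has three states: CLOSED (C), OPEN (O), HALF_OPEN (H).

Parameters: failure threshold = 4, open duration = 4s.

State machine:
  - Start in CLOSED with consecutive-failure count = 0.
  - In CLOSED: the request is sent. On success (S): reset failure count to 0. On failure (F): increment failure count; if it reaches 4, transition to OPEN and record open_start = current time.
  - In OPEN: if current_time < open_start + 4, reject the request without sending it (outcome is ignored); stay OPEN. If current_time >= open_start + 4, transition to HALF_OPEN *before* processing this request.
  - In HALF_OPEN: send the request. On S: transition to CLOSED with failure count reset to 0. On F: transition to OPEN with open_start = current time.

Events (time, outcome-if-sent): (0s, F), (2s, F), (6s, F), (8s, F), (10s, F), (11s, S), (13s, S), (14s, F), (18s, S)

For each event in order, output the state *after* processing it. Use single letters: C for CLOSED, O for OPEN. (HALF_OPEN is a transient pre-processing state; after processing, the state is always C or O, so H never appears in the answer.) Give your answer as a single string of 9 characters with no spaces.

Answer: CCCOOOCCC

Derivation:
State after each event:
  event#1 t=0s outcome=F: state=CLOSED
  event#2 t=2s outcome=F: state=CLOSED
  event#3 t=6s outcome=F: state=CLOSED
  event#4 t=8s outcome=F: state=OPEN
  event#5 t=10s outcome=F: state=OPEN
  event#6 t=11s outcome=S: state=OPEN
  event#7 t=13s outcome=S: state=CLOSED
  event#8 t=14s outcome=F: state=CLOSED
  event#9 t=18s outcome=S: state=CLOSED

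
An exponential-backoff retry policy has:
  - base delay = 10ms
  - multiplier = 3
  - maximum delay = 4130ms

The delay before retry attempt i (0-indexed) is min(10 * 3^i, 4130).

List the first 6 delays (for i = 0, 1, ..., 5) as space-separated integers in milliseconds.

Computing each delay:
  i=0: min(10*3^0, 4130) = 10
  i=1: min(10*3^1, 4130) = 30
  i=2: min(10*3^2, 4130) = 90
  i=3: min(10*3^3, 4130) = 270
  i=4: min(10*3^4, 4130) = 810
  i=5: min(10*3^5, 4130) = 2430

Answer: 10 30 90 270 810 2430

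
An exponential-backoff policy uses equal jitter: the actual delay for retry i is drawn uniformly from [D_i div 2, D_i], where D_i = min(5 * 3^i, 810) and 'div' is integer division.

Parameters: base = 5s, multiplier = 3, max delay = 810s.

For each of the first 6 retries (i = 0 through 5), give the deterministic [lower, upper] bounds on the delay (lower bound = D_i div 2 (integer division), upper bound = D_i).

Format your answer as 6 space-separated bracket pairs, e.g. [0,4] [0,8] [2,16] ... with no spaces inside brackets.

Answer: [2,5] [7,15] [22,45] [67,135] [202,405] [405,810]

Derivation:
Computing bounds per retry:
  i=0: D_i=min(5*3^0,810)=5, bounds=[2,5]
  i=1: D_i=min(5*3^1,810)=15, bounds=[7,15]
  i=2: D_i=min(5*3^2,810)=45, bounds=[22,45]
  i=3: D_i=min(5*3^3,810)=135, bounds=[67,135]
  i=4: D_i=min(5*3^4,810)=405, bounds=[202,405]
  i=5: D_i=min(5*3^5,810)=810, bounds=[405,810]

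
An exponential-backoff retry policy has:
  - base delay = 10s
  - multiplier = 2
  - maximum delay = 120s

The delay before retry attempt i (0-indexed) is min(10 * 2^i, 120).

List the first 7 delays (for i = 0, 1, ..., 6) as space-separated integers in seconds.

Computing each delay:
  i=0: min(10*2^0, 120) = 10
  i=1: min(10*2^1, 120) = 20
  i=2: min(10*2^2, 120) = 40
  i=3: min(10*2^3, 120) = 80
  i=4: min(10*2^4, 120) = 120
  i=5: min(10*2^5, 120) = 120
  i=6: min(10*2^6, 120) = 120

Answer: 10 20 40 80 120 120 120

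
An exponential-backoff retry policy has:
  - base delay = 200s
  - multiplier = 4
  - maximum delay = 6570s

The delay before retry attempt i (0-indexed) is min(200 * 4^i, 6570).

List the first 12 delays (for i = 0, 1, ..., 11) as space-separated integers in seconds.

Answer: 200 800 3200 6570 6570 6570 6570 6570 6570 6570 6570 6570

Derivation:
Computing each delay:
  i=0: min(200*4^0, 6570) = 200
  i=1: min(200*4^1, 6570) = 800
  i=2: min(200*4^2, 6570) = 3200
  i=3: min(200*4^3, 6570) = 6570
  i=4: min(200*4^4, 6570) = 6570
  i=5: min(200*4^5, 6570) = 6570
  i=6: min(200*4^6, 6570) = 6570
  i=7: min(200*4^7, 6570) = 6570
  i=8: min(200*4^8, 6570) = 6570
  i=9: min(200*4^9, 6570) = 6570
  i=10: min(200*4^10, 6570) = 6570
  i=11: min(200*4^11, 6570) = 6570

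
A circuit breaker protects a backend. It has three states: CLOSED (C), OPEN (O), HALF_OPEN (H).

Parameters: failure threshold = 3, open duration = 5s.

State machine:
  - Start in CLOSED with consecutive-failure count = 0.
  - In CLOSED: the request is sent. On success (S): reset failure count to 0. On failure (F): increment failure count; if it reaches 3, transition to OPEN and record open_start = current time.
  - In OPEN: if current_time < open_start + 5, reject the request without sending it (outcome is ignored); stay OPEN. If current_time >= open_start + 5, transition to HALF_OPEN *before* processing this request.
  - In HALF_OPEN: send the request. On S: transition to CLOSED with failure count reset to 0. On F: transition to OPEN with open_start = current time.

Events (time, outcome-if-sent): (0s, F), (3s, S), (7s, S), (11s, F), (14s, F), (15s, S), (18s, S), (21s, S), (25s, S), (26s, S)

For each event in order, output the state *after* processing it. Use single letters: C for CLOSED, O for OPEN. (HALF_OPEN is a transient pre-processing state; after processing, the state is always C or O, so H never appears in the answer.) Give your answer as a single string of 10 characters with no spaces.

Answer: CCCCCCCCCC

Derivation:
State after each event:
  event#1 t=0s outcome=F: state=CLOSED
  event#2 t=3s outcome=S: state=CLOSED
  event#3 t=7s outcome=S: state=CLOSED
  event#4 t=11s outcome=F: state=CLOSED
  event#5 t=14s outcome=F: state=CLOSED
  event#6 t=15s outcome=S: state=CLOSED
  event#7 t=18s outcome=S: state=CLOSED
  event#8 t=21s outcome=S: state=CLOSED
  event#9 t=25s outcome=S: state=CLOSED
  event#10 t=26s outcome=S: state=CLOSED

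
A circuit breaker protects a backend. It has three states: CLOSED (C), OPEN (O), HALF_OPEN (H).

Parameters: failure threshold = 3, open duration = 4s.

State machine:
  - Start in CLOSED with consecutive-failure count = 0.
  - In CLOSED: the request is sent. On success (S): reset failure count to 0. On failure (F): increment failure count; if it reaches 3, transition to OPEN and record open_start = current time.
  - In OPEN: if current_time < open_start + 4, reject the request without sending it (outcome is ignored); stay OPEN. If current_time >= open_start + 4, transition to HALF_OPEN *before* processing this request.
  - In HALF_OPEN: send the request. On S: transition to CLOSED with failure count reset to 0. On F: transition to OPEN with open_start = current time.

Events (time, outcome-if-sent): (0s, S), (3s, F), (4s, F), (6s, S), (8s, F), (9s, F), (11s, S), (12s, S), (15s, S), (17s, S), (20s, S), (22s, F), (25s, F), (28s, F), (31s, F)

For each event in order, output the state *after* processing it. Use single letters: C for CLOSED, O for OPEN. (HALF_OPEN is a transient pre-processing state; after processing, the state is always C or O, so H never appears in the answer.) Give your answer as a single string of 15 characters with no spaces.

Answer: CCCCCCCCCCCCCOO

Derivation:
State after each event:
  event#1 t=0s outcome=S: state=CLOSED
  event#2 t=3s outcome=F: state=CLOSED
  event#3 t=4s outcome=F: state=CLOSED
  event#4 t=6s outcome=S: state=CLOSED
  event#5 t=8s outcome=F: state=CLOSED
  event#6 t=9s outcome=F: state=CLOSED
  event#7 t=11s outcome=S: state=CLOSED
  event#8 t=12s outcome=S: state=CLOSED
  event#9 t=15s outcome=S: state=CLOSED
  event#10 t=17s outcome=S: state=CLOSED
  event#11 t=20s outcome=S: state=CLOSED
  event#12 t=22s outcome=F: state=CLOSED
  event#13 t=25s outcome=F: state=CLOSED
  event#14 t=28s outcome=F: state=OPEN
  event#15 t=31s outcome=F: state=OPEN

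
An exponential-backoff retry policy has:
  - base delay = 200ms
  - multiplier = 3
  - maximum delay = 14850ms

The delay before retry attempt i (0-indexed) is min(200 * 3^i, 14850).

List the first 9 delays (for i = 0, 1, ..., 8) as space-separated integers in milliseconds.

Computing each delay:
  i=0: min(200*3^0, 14850) = 200
  i=1: min(200*3^1, 14850) = 600
  i=2: min(200*3^2, 14850) = 1800
  i=3: min(200*3^3, 14850) = 5400
  i=4: min(200*3^4, 14850) = 14850
  i=5: min(200*3^5, 14850) = 14850
  i=6: min(200*3^6, 14850) = 14850
  i=7: min(200*3^7, 14850) = 14850
  i=8: min(200*3^8, 14850) = 14850

Answer: 200 600 1800 5400 14850 14850 14850 14850 14850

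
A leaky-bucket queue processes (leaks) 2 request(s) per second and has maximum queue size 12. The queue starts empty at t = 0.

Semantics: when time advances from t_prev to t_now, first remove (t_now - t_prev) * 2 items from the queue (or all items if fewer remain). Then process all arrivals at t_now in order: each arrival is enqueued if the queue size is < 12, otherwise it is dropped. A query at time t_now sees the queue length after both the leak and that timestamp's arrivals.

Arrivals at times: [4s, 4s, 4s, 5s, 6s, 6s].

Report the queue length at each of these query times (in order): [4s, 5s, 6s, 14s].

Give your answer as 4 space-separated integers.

Queue lengths at query times:
  query t=4s: backlog = 3
  query t=5s: backlog = 2
  query t=6s: backlog = 2
  query t=14s: backlog = 0

Answer: 3 2 2 0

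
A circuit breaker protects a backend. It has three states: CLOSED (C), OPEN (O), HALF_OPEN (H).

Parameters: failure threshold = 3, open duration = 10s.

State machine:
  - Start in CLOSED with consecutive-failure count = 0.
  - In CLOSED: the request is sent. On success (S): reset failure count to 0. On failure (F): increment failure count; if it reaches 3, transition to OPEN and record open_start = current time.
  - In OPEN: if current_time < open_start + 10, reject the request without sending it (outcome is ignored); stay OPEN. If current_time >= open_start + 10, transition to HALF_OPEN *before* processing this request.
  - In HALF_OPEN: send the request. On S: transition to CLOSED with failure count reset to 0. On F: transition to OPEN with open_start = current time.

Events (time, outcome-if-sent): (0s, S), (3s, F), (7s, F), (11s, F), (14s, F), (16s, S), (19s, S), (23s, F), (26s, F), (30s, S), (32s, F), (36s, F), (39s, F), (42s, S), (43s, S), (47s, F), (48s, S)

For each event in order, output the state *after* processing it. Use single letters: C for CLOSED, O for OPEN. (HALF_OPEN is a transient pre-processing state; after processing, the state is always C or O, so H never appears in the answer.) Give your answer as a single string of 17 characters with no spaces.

State after each event:
  event#1 t=0s outcome=S: state=CLOSED
  event#2 t=3s outcome=F: state=CLOSED
  event#3 t=7s outcome=F: state=CLOSED
  event#4 t=11s outcome=F: state=OPEN
  event#5 t=14s outcome=F: state=OPEN
  event#6 t=16s outcome=S: state=OPEN
  event#7 t=19s outcome=S: state=OPEN
  event#8 t=23s outcome=F: state=OPEN
  event#9 t=26s outcome=F: state=OPEN
  event#10 t=30s outcome=S: state=OPEN
  event#11 t=32s outcome=F: state=OPEN
  event#12 t=36s outcome=F: state=OPEN
  event#13 t=39s outcome=F: state=OPEN
  event#14 t=42s outcome=S: state=OPEN
  event#15 t=43s outcome=S: state=OPEN
  event#16 t=47s outcome=F: state=OPEN
  event#17 t=48s outcome=S: state=OPEN

Answer: CCCOOOOOOOOOOOOOO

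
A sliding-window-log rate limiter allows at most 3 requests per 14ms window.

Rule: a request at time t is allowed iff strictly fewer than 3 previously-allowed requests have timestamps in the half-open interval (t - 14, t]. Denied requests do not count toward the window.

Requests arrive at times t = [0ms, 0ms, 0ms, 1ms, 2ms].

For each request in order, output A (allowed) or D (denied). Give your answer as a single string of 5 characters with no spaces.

Answer: AAADD

Derivation:
Tracking allowed requests in the window:
  req#1 t=0ms: ALLOW
  req#2 t=0ms: ALLOW
  req#3 t=0ms: ALLOW
  req#4 t=1ms: DENY
  req#5 t=2ms: DENY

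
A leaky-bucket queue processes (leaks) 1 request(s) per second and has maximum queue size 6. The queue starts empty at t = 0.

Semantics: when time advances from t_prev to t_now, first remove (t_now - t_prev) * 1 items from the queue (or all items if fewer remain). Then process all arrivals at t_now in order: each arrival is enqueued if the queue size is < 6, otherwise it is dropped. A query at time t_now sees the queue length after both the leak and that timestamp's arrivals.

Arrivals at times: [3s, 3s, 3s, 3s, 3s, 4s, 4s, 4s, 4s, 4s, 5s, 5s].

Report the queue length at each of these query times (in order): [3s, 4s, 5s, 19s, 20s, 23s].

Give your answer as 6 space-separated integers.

Queue lengths at query times:
  query t=3s: backlog = 5
  query t=4s: backlog = 6
  query t=5s: backlog = 6
  query t=19s: backlog = 0
  query t=20s: backlog = 0
  query t=23s: backlog = 0

Answer: 5 6 6 0 0 0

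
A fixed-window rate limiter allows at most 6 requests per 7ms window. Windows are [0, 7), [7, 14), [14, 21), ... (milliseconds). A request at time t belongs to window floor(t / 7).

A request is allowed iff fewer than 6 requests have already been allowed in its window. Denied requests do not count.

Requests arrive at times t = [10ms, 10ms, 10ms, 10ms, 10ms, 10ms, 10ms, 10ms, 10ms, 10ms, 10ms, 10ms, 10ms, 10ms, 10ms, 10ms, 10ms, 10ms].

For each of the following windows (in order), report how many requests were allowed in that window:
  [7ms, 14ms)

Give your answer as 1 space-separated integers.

Processing requests:
  req#1 t=10ms (window 1): ALLOW
  req#2 t=10ms (window 1): ALLOW
  req#3 t=10ms (window 1): ALLOW
  req#4 t=10ms (window 1): ALLOW
  req#5 t=10ms (window 1): ALLOW
  req#6 t=10ms (window 1): ALLOW
  req#7 t=10ms (window 1): DENY
  req#8 t=10ms (window 1): DENY
  req#9 t=10ms (window 1): DENY
  req#10 t=10ms (window 1): DENY
  req#11 t=10ms (window 1): DENY
  req#12 t=10ms (window 1): DENY
  req#13 t=10ms (window 1): DENY
  req#14 t=10ms (window 1): DENY
  req#15 t=10ms (window 1): DENY
  req#16 t=10ms (window 1): DENY
  req#17 t=10ms (window 1): DENY
  req#18 t=10ms (window 1): DENY

Allowed counts by window: 6

Answer: 6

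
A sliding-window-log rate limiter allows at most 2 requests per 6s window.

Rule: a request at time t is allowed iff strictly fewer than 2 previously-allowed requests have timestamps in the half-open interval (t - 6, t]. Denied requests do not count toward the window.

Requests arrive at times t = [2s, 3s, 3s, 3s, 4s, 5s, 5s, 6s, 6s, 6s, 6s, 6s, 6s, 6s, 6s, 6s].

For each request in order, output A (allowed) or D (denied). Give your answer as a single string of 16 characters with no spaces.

Tracking allowed requests in the window:
  req#1 t=2s: ALLOW
  req#2 t=3s: ALLOW
  req#3 t=3s: DENY
  req#4 t=3s: DENY
  req#5 t=4s: DENY
  req#6 t=5s: DENY
  req#7 t=5s: DENY
  req#8 t=6s: DENY
  req#9 t=6s: DENY
  req#10 t=6s: DENY
  req#11 t=6s: DENY
  req#12 t=6s: DENY
  req#13 t=6s: DENY
  req#14 t=6s: DENY
  req#15 t=6s: DENY
  req#16 t=6s: DENY

Answer: AADDDDDDDDDDDDDD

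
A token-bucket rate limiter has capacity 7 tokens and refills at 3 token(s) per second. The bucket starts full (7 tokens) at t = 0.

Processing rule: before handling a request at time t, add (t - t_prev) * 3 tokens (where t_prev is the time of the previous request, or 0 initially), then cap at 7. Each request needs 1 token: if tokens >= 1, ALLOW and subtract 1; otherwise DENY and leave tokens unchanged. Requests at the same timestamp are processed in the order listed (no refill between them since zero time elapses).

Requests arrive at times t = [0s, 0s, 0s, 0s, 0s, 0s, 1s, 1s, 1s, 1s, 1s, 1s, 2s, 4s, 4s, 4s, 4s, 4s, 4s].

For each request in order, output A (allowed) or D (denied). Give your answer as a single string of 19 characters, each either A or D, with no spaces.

Answer: AAAAAAAAAADDAAAAAAA

Derivation:
Simulating step by step:
  req#1 t=0s: ALLOW
  req#2 t=0s: ALLOW
  req#3 t=0s: ALLOW
  req#4 t=0s: ALLOW
  req#5 t=0s: ALLOW
  req#6 t=0s: ALLOW
  req#7 t=1s: ALLOW
  req#8 t=1s: ALLOW
  req#9 t=1s: ALLOW
  req#10 t=1s: ALLOW
  req#11 t=1s: DENY
  req#12 t=1s: DENY
  req#13 t=2s: ALLOW
  req#14 t=4s: ALLOW
  req#15 t=4s: ALLOW
  req#16 t=4s: ALLOW
  req#17 t=4s: ALLOW
  req#18 t=4s: ALLOW
  req#19 t=4s: ALLOW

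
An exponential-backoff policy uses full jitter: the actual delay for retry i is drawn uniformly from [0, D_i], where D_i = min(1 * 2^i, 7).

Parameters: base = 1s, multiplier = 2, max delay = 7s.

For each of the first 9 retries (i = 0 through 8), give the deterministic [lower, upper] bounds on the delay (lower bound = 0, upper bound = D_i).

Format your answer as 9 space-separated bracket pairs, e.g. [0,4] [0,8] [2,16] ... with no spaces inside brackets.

Computing bounds per retry:
  i=0: D_i=min(1*2^0,7)=1, bounds=[0,1]
  i=1: D_i=min(1*2^1,7)=2, bounds=[0,2]
  i=2: D_i=min(1*2^2,7)=4, bounds=[0,4]
  i=3: D_i=min(1*2^3,7)=7, bounds=[0,7]
  i=4: D_i=min(1*2^4,7)=7, bounds=[0,7]
  i=5: D_i=min(1*2^5,7)=7, bounds=[0,7]
  i=6: D_i=min(1*2^6,7)=7, bounds=[0,7]
  i=7: D_i=min(1*2^7,7)=7, bounds=[0,7]
  i=8: D_i=min(1*2^8,7)=7, bounds=[0,7]

Answer: [0,1] [0,2] [0,4] [0,7] [0,7] [0,7] [0,7] [0,7] [0,7]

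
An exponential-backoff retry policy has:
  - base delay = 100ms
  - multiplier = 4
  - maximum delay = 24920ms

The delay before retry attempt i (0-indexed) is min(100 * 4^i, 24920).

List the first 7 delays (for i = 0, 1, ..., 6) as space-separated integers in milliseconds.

Answer: 100 400 1600 6400 24920 24920 24920

Derivation:
Computing each delay:
  i=0: min(100*4^0, 24920) = 100
  i=1: min(100*4^1, 24920) = 400
  i=2: min(100*4^2, 24920) = 1600
  i=3: min(100*4^3, 24920) = 6400
  i=4: min(100*4^4, 24920) = 24920
  i=5: min(100*4^5, 24920) = 24920
  i=6: min(100*4^6, 24920) = 24920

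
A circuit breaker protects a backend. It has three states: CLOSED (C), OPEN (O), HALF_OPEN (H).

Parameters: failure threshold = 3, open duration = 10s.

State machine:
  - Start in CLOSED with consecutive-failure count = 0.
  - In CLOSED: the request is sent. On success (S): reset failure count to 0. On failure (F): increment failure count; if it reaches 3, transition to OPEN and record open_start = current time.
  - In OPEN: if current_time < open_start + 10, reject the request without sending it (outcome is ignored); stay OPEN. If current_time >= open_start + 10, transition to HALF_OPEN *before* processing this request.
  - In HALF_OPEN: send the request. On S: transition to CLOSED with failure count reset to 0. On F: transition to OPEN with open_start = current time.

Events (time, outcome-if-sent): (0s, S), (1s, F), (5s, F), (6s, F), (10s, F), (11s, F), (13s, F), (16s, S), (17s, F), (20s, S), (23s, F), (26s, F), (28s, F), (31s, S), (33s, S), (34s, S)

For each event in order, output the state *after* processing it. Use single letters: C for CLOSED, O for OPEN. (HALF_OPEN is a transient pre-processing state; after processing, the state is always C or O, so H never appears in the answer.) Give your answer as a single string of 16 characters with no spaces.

Answer: CCCOOOOCCCCCOOOO

Derivation:
State after each event:
  event#1 t=0s outcome=S: state=CLOSED
  event#2 t=1s outcome=F: state=CLOSED
  event#3 t=5s outcome=F: state=CLOSED
  event#4 t=6s outcome=F: state=OPEN
  event#5 t=10s outcome=F: state=OPEN
  event#6 t=11s outcome=F: state=OPEN
  event#7 t=13s outcome=F: state=OPEN
  event#8 t=16s outcome=S: state=CLOSED
  event#9 t=17s outcome=F: state=CLOSED
  event#10 t=20s outcome=S: state=CLOSED
  event#11 t=23s outcome=F: state=CLOSED
  event#12 t=26s outcome=F: state=CLOSED
  event#13 t=28s outcome=F: state=OPEN
  event#14 t=31s outcome=S: state=OPEN
  event#15 t=33s outcome=S: state=OPEN
  event#16 t=34s outcome=S: state=OPEN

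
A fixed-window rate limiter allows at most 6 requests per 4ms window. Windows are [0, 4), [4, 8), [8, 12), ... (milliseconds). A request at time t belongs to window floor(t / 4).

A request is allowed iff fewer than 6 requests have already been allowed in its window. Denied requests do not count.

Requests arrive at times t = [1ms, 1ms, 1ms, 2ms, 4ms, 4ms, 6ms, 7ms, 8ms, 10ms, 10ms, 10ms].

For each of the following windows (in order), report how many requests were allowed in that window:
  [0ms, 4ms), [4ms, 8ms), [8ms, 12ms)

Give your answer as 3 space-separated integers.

Processing requests:
  req#1 t=1ms (window 0): ALLOW
  req#2 t=1ms (window 0): ALLOW
  req#3 t=1ms (window 0): ALLOW
  req#4 t=2ms (window 0): ALLOW
  req#5 t=4ms (window 1): ALLOW
  req#6 t=4ms (window 1): ALLOW
  req#7 t=6ms (window 1): ALLOW
  req#8 t=7ms (window 1): ALLOW
  req#9 t=8ms (window 2): ALLOW
  req#10 t=10ms (window 2): ALLOW
  req#11 t=10ms (window 2): ALLOW
  req#12 t=10ms (window 2): ALLOW

Allowed counts by window: 4 4 4

Answer: 4 4 4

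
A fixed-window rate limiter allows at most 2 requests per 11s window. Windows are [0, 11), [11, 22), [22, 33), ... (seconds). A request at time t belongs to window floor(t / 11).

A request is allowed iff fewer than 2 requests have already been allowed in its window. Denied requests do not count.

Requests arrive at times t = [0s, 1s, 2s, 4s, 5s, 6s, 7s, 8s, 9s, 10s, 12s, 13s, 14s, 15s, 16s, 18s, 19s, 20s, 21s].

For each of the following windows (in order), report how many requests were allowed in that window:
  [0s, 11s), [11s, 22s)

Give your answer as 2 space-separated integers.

Processing requests:
  req#1 t=0s (window 0): ALLOW
  req#2 t=1s (window 0): ALLOW
  req#3 t=2s (window 0): DENY
  req#4 t=4s (window 0): DENY
  req#5 t=5s (window 0): DENY
  req#6 t=6s (window 0): DENY
  req#7 t=7s (window 0): DENY
  req#8 t=8s (window 0): DENY
  req#9 t=9s (window 0): DENY
  req#10 t=10s (window 0): DENY
  req#11 t=12s (window 1): ALLOW
  req#12 t=13s (window 1): ALLOW
  req#13 t=14s (window 1): DENY
  req#14 t=15s (window 1): DENY
  req#15 t=16s (window 1): DENY
  req#16 t=18s (window 1): DENY
  req#17 t=19s (window 1): DENY
  req#18 t=20s (window 1): DENY
  req#19 t=21s (window 1): DENY

Allowed counts by window: 2 2

Answer: 2 2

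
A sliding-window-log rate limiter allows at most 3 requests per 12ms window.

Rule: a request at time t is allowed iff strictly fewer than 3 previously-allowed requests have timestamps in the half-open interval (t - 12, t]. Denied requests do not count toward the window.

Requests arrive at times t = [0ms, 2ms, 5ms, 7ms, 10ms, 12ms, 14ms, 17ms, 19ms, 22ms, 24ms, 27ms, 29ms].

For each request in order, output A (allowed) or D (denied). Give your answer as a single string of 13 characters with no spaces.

Tracking allowed requests in the window:
  req#1 t=0ms: ALLOW
  req#2 t=2ms: ALLOW
  req#3 t=5ms: ALLOW
  req#4 t=7ms: DENY
  req#5 t=10ms: DENY
  req#6 t=12ms: ALLOW
  req#7 t=14ms: ALLOW
  req#8 t=17ms: ALLOW
  req#9 t=19ms: DENY
  req#10 t=22ms: DENY
  req#11 t=24ms: ALLOW
  req#12 t=27ms: ALLOW
  req#13 t=29ms: ALLOW

Answer: AAADDAAADDAAA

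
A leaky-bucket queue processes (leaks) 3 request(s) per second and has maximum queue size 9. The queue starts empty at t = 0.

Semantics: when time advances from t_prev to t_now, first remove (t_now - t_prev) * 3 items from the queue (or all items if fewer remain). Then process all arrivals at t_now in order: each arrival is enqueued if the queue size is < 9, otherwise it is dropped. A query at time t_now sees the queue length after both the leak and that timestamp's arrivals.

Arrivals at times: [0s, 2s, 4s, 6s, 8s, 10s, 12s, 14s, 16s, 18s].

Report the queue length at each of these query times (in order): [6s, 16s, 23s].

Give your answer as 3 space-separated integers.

Queue lengths at query times:
  query t=6s: backlog = 1
  query t=16s: backlog = 1
  query t=23s: backlog = 0

Answer: 1 1 0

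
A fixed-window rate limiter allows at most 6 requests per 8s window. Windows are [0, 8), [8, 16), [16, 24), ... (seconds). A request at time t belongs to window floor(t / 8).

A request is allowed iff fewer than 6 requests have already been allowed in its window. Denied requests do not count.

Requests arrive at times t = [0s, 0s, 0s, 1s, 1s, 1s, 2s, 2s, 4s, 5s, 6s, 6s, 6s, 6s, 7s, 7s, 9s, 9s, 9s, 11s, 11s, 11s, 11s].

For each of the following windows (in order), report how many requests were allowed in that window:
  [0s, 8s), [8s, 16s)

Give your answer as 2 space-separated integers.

Processing requests:
  req#1 t=0s (window 0): ALLOW
  req#2 t=0s (window 0): ALLOW
  req#3 t=0s (window 0): ALLOW
  req#4 t=1s (window 0): ALLOW
  req#5 t=1s (window 0): ALLOW
  req#6 t=1s (window 0): ALLOW
  req#7 t=2s (window 0): DENY
  req#8 t=2s (window 0): DENY
  req#9 t=4s (window 0): DENY
  req#10 t=5s (window 0): DENY
  req#11 t=6s (window 0): DENY
  req#12 t=6s (window 0): DENY
  req#13 t=6s (window 0): DENY
  req#14 t=6s (window 0): DENY
  req#15 t=7s (window 0): DENY
  req#16 t=7s (window 0): DENY
  req#17 t=9s (window 1): ALLOW
  req#18 t=9s (window 1): ALLOW
  req#19 t=9s (window 1): ALLOW
  req#20 t=11s (window 1): ALLOW
  req#21 t=11s (window 1): ALLOW
  req#22 t=11s (window 1): ALLOW
  req#23 t=11s (window 1): DENY

Allowed counts by window: 6 6

Answer: 6 6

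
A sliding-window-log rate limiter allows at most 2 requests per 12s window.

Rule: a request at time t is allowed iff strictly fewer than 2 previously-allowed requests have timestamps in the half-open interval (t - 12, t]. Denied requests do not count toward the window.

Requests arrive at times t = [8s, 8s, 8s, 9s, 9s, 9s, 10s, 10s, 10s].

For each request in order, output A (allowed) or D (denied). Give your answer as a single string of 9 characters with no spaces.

Tracking allowed requests in the window:
  req#1 t=8s: ALLOW
  req#2 t=8s: ALLOW
  req#3 t=8s: DENY
  req#4 t=9s: DENY
  req#5 t=9s: DENY
  req#6 t=9s: DENY
  req#7 t=10s: DENY
  req#8 t=10s: DENY
  req#9 t=10s: DENY

Answer: AADDDDDDD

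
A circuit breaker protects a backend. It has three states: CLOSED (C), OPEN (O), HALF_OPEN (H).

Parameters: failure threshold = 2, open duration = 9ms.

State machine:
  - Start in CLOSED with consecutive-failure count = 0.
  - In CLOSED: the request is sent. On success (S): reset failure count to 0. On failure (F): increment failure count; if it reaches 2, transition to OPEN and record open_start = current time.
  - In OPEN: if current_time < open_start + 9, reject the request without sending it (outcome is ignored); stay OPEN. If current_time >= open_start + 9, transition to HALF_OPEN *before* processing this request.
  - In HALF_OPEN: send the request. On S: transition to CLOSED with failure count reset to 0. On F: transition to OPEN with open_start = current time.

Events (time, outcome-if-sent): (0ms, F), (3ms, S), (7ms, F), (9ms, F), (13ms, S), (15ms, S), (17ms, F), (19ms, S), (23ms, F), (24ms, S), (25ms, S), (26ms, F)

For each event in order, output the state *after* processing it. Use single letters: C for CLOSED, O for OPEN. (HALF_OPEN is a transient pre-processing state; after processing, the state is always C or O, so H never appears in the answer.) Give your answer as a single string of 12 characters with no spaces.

Answer: CCCOOOOCCCCC

Derivation:
State after each event:
  event#1 t=0ms outcome=F: state=CLOSED
  event#2 t=3ms outcome=S: state=CLOSED
  event#3 t=7ms outcome=F: state=CLOSED
  event#4 t=9ms outcome=F: state=OPEN
  event#5 t=13ms outcome=S: state=OPEN
  event#6 t=15ms outcome=S: state=OPEN
  event#7 t=17ms outcome=F: state=OPEN
  event#8 t=19ms outcome=S: state=CLOSED
  event#9 t=23ms outcome=F: state=CLOSED
  event#10 t=24ms outcome=S: state=CLOSED
  event#11 t=25ms outcome=S: state=CLOSED
  event#12 t=26ms outcome=F: state=CLOSED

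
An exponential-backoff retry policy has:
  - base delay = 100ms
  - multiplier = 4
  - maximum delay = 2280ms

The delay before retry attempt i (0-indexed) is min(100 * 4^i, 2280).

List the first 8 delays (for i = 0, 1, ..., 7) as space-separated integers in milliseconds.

Answer: 100 400 1600 2280 2280 2280 2280 2280

Derivation:
Computing each delay:
  i=0: min(100*4^0, 2280) = 100
  i=1: min(100*4^1, 2280) = 400
  i=2: min(100*4^2, 2280) = 1600
  i=3: min(100*4^3, 2280) = 2280
  i=4: min(100*4^4, 2280) = 2280
  i=5: min(100*4^5, 2280) = 2280
  i=6: min(100*4^6, 2280) = 2280
  i=7: min(100*4^7, 2280) = 2280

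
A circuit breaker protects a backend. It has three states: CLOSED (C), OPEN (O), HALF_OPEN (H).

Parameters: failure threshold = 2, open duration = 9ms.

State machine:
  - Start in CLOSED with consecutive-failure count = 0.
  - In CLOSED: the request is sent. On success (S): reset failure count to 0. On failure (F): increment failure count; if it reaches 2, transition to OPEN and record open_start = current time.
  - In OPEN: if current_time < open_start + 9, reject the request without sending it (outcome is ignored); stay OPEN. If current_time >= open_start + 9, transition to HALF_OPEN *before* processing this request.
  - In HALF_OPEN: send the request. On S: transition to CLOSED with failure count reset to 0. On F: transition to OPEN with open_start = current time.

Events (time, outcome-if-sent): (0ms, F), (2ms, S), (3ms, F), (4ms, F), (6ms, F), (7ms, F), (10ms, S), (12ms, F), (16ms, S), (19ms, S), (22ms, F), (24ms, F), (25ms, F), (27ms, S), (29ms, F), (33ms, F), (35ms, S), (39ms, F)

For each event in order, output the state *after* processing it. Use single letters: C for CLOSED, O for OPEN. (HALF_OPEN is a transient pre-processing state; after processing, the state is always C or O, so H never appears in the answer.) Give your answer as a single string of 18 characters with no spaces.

Answer: CCCOOOOOCCCOOOOOOO

Derivation:
State after each event:
  event#1 t=0ms outcome=F: state=CLOSED
  event#2 t=2ms outcome=S: state=CLOSED
  event#3 t=3ms outcome=F: state=CLOSED
  event#4 t=4ms outcome=F: state=OPEN
  event#5 t=6ms outcome=F: state=OPEN
  event#6 t=7ms outcome=F: state=OPEN
  event#7 t=10ms outcome=S: state=OPEN
  event#8 t=12ms outcome=F: state=OPEN
  event#9 t=16ms outcome=S: state=CLOSED
  event#10 t=19ms outcome=S: state=CLOSED
  event#11 t=22ms outcome=F: state=CLOSED
  event#12 t=24ms outcome=F: state=OPEN
  event#13 t=25ms outcome=F: state=OPEN
  event#14 t=27ms outcome=S: state=OPEN
  event#15 t=29ms outcome=F: state=OPEN
  event#16 t=33ms outcome=F: state=OPEN
  event#17 t=35ms outcome=S: state=OPEN
  event#18 t=39ms outcome=F: state=OPEN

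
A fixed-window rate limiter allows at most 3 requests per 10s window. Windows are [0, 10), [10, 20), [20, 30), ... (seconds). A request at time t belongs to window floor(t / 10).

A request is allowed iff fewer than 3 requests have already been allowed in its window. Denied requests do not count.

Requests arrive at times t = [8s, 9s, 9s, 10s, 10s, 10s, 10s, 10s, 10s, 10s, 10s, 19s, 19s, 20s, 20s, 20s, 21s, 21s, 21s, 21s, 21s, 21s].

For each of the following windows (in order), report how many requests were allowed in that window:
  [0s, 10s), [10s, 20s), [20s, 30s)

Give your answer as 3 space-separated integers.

Processing requests:
  req#1 t=8s (window 0): ALLOW
  req#2 t=9s (window 0): ALLOW
  req#3 t=9s (window 0): ALLOW
  req#4 t=10s (window 1): ALLOW
  req#5 t=10s (window 1): ALLOW
  req#6 t=10s (window 1): ALLOW
  req#7 t=10s (window 1): DENY
  req#8 t=10s (window 1): DENY
  req#9 t=10s (window 1): DENY
  req#10 t=10s (window 1): DENY
  req#11 t=10s (window 1): DENY
  req#12 t=19s (window 1): DENY
  req#13 t=19s (window 1): DENY
  req#14 t=20s (window 2): ALLOW
  req#15 t=20s (window 2): ALLOW
  req#16 t=20s (window 2): ALLOW
  req#17 t=21s (window 2): DENY
  req#18 t=21s (window 2): DENY
  req#19 t=21s (window 2): DENY
  req#20 t=21s (window 2): DENY
  req#21 t=21s (window 2): DENY
  req#22 t=21s (window 2): DENY

Allowed counts by window: 3 3 3

Answer: 3 3 3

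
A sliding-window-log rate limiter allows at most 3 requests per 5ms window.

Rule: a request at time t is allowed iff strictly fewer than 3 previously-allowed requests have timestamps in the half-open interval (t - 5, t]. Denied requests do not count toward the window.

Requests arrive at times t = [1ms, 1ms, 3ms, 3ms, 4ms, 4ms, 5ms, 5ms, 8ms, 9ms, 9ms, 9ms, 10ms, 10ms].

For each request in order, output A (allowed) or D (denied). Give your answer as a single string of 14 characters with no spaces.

Answer: AAADDDDDAAADDD

Derivation:
Tracking allowed requests in the window:
  req#1 t=1ms: ALLOW
  req#2 t=1ms: ALLOW
  req#3 t=3ms: ALLOW
  req#4 t=3ms: DENY
  req#5 t=4ms: DENY
  req#6 t=4ms: DENY
  req#7 t=5ms: DENY
  req#8 t=5ms: DENY
  req#9 t=8ms: ALLOW
  req#10 t=9ms: ALLOW
  req#11 t=9ms: ALLOW
  req#12 t=9ms: DENY
  req#13 t=10ms: DENY
  req#14 t=10ms: DENY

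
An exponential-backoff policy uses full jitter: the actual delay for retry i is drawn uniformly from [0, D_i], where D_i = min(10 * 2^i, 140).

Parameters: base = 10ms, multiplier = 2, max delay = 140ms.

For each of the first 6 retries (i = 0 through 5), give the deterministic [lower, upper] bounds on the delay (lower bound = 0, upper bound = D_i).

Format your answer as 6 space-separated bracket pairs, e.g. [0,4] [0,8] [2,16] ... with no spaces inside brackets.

Answer: [0,10] [0,20] [0,40] [0,80] [0,140] [0,140]

Derivation:
Computing bounds per retry:
  i=0: D_i=min(10*2^0,140)=10, bounds=[0,10]
  i=1: D_i=min(10*2^1,140)=20, bounds=[0,20]
  i=2: D_i=min(10*2^2,140)=40, bounds=[0,40]
  i=3: D_i=min(10*2^3,140)=80, bounds=[0,80]
  i=4: D_i=min(10*2^4,140)=140, bounds=[0,140]
  i=5: D_i=min(10*2^5,140)=140, bounds=[0,140]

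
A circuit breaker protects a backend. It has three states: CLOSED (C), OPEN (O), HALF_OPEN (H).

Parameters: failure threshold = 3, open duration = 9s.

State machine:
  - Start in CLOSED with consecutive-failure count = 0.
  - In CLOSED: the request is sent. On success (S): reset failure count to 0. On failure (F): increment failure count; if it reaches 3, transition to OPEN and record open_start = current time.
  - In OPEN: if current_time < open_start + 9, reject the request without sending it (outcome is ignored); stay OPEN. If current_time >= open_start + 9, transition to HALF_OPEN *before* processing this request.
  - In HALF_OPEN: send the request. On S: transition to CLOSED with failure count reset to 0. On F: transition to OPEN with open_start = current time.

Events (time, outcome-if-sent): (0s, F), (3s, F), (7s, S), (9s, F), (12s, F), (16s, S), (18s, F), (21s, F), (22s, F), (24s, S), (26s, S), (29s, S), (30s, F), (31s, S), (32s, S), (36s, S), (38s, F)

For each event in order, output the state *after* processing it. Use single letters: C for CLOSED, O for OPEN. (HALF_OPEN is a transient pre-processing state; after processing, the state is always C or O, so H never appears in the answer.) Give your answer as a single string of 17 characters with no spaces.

State after each event:
  event#1 t=0s outcome=F: state=CLOSED
  event#2 t=3s outcome=F: state=CLOSED
  event#3 t=7s outcome=S: state=CLOSED
  event#4 t=9s outcome=F: state=CLOSED
  event#5 t=12s outcome=F: state=CLOSED
  event#6 t=16s outcome=S: state=CLOSED
  event#7 t=18s outcome=F: state=CLOSED
  event#8 t=21s outcome=F: state=CLOSED
  event#9 t=22s outcome=F: state=OPEN
  event#10 t=24s outcome=S: state=OPEN
  event#11 t=26s outcome=S: state=OPEN
  event#12 t=29s outcome=S: state=OPEN
  event#13 t=30s outcome=F: state=OPEN
  event#14 t=31s outcome=S: state=CLOSED
  event#15 t=32s outcome=S: state=CLOSED
  event#16 t=36s outcome=S: state=CLOSED
  event#17 t=38s outcome=F: state=CLOSED

Answer: CCCCCCCCOOOOOCCCC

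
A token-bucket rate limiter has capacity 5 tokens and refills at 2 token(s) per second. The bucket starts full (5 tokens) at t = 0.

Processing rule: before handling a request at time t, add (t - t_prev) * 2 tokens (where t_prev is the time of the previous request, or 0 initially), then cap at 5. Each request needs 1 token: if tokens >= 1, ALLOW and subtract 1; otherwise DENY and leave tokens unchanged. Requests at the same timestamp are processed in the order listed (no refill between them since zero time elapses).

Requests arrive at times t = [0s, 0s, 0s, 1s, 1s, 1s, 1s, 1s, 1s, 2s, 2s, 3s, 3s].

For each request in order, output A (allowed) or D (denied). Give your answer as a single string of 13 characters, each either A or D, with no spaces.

Simulating step by step:
  req#1 t=0s: ALLOW
  req#2 t=0s: ALLOW
  req#3 t=0s: ALLOW
  req#4 t=1s: ALLOW
  req#5 t=1s: ALLOW
  req#6 t=1s: ALLOW
  req#7 t=1s: ALLOW
  req#8 t=1s: DENY
  req#9 t=1s: DENY
  req#10 t=2s: ALLOW
  req#11 t=2s: ALLOW
  req#12 t=3s: ALLOW
  req#13 t=3s: ALLOW

Answer: AAAAAAADDAAAA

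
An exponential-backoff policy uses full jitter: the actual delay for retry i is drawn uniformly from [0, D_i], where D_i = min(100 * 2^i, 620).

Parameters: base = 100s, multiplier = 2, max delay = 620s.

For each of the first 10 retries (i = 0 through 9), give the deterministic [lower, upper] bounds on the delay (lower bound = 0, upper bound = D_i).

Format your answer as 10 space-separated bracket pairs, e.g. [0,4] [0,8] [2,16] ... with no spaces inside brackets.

Answer: [0,100] [0,200] [0,400] [0,620] [0,620] [0,620] [0,620] [0,620] [0,620] [0,620]

Derivation:
Computing bounds per retry:
  i=0: D_i=min(100*2^0,620)=100, bounds=[0,100]
  i=1: D_i=min(100*2^1,620)=200, bounds=[0,200]
  i=2: D_i=min(100*2^2,620)=400, bounds=[0,400]
  i=3: D_i=min(100*2^3,620)=620, bounds=[0,620]
  i=4: D_i=min(100*2^4,620)=620, bounds=[0,620]
  i=5: D_i=min(100*2^5,620)=620, bounds=[0,620]
  i=6: D_i=min(100*2^6,620)=620, bounds=[0,620]
  i=7: D_i=min(100*2^7,620)=620, bounds=[0,620]
  i=8: D_i=min(100*2^8,620)=620, bounds=[0,620]
  i=9: D_i=min(100*2^9,620)=620, bounds=[0,620]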